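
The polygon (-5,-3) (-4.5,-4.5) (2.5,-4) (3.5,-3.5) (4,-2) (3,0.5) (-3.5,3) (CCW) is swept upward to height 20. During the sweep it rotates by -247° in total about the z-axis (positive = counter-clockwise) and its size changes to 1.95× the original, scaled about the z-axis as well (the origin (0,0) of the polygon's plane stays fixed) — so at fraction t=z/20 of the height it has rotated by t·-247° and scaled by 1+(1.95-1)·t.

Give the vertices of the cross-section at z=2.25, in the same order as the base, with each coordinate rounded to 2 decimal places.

t = z/height = 2.25/20 = 0.1125
s = 1 + (scale-1)·z/height = 1 + (1.95-1)·2.25/20 = 1.106875
θ = twist·z/height = -247°·2.25/20 = -27.7875° = -0.484983 rad
cos θ = 0.884683, sin θ = -0.466194 (intermediates below are computed at full precision and shown rounded to 5 d.p.)
v1: (-5,-3) → rotate → (-5.82199,-0.32308) → ×s → (-6.44422,-0.35761) → (-6.44,-0.36)
v2: (-4.5,-4.5) → rotate → (-6.07894,-1.88320) → ×s → (-6.72863,-2.08447) → (-6.73,-2.08)
v3: (2.5,-4) → rotate → (0.34693,-4.70421) → ×s → (0.38401,-5.20698) → (0.38,-5.21)
v4: (3.5,-3.5) → rotate → (1.46471,-4.72807) → ×s → (1.62125,-5.23338) → (1.62,-5.23)
v5: (4,-2) → rotate → (2.60634,-3.63414) → ×s → (2.88490,-4.02254) → (2.88,-4.02)
v6: (3,0.5) → rotate → (2.88714,-0.95624) → ×s → (3.19571,-1.05844) → (3.20,-1.06)
v7: (-3.5,3) → rotate → (-1.69781,4.28573) → ×s → (-1.87926,4.74376) → (-1.88,4.74)

Cross-section at z=2.25: (-6.44,-0.36) (-6.73,-2.08) (0.38,-5.21) (1.62,-5.23) (2.88,-4.02) (3.20,-1.06) (-1.88,4.74)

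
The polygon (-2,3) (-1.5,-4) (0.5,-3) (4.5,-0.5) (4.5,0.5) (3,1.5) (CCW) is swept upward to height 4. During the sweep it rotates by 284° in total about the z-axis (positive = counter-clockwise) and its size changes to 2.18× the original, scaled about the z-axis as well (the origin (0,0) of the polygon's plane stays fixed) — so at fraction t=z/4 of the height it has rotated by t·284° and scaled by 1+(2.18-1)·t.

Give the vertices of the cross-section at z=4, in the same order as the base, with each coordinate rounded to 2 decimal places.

t = z/height = 4/4 = 1
s = 1 + (scale-1)·z/height = 1 + (2.18-1)·4/4 = 2.180000
θ = twist·z/height = 284°·4/4 = 284.0000° = 4.956735 rad
cos θ = 0.241922, sin θ = -0.970296 (intermediates below are computed at full precision and shown rounded to 5 d.p.)
v1: (-2,3) → rotate → (2.42704,2.66636) → ×s → (5.29095,5.81266) → (5.29,5.81)
v2: (-1.5,-4) → rotate → (-4.24407,0.48776) → ×s → (-9.25206,1.06331) → (-9.25,1.06)
v3: (0.5,-3) → rotate → (-2.78993,-1.21091) → ×s → (-6.08204,-2.63979) → (-6.08,-2.64)
v4: (4.5,-0.5) → rotate → (0.60350,-4.48729) → ×s → (1.31563,-9.78230) → (1.32,-9.78)
v5: (4.5,0.5) → rotate → (1.57380,-4.24537) → ×s → (3.43088,-9.25491) → (3.43,-9.25)
v6: (3,1.5) → rotate → (2.18121,-2.54800) → ×s → (4.75504,-5.55465) → (4.76,-5.55)

Cross-section at z=4: (5.29,5.81) (-9.25,1.06) (-6.08,-2.64) (1.32,-9.78) (3.43,-9.25) (4.76,-5.55)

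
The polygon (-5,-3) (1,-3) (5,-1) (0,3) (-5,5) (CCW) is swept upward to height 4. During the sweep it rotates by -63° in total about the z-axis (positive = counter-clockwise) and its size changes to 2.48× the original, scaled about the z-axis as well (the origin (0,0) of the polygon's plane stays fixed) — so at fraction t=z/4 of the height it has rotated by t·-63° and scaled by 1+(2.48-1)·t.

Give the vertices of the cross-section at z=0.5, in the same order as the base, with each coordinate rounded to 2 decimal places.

t = z/height = 0.5/4 = 0.125
s = 1 + (scale-1)·z/height = 1 + (2.48-1)·0.5/4 = 1.185000
θ = twist·z/height = -63°·0.5/4 = -7.8750° = -0.137445 rad
cos θ = 0.990569, sin θ = -0.137012 (intermediates below are computed at full precision and shown rounded to 5 d.p.)
v1: (-5,-3) → rotate → (-5.36388,-2.28665) → ×s → (-6.35620,-2.70968) → (-6.36,-2.71)
v2: (1,-3) → rotate → (0.57953,-3.10872) → ×s → (0.68675,-3.68383) → (0.69,-3.68)
v3: (5,-1) → rotate → (4.81583,-1.67563) → ×s → (5.70676,-1.98562) → (5.71,-1.99)
v4: (0,3) → rotate → (0.41104,2.97171) → ×s → (0.48708,3.52147) → (0.49,3.52)
v5: (-5,5) → rotate → (-4.26778,5.63791) → ×s → (-5.05733,6.68092) → (-5.06,6.68)

Cross-section at z=0.5: (-6.36,-2.71) (0.69,-3.68) (5.71,-1.99) (0.49,3.52) (-5.06,6.68)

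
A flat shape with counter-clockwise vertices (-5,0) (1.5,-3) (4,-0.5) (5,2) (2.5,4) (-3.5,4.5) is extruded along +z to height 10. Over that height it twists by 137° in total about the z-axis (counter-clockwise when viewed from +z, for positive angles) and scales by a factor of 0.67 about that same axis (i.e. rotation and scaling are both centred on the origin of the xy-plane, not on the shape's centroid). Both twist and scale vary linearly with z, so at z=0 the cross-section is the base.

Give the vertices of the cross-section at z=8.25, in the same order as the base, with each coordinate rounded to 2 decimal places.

Cross-section at z=8.25: (1.42,-3.35) (1.58,1.86) (-0.80,2.82) (-2.76,2.78) (-3.39,0.54) (-2.02,-3.63)

t = z/height = 8.25/10 = 0.825
s = 1 + (scale-1)·z/height = 1 + (0.67-1)·8.25/10 = 0.727750
θ = twist·z/height = 137°·8.25/10 = 113.0250° = 1.972658 rad
cos θ = -0.391133, sin θ = 0.920334 (intermediates below are computed at full precision and shown rounded to 5 d.p.)
v1: (-5,0) → rotate → (1.95566,-4.60167) → ×s → (1.42323,-3.34887) → (1.42,-3.35)
v2: (1.5,-3) → rotate → (2.17430,2.55390) → ×s → (1.58235,1.85860) → (1.58,1.86)
v3: (4,-0.5) → rotate → (-1.10436,3.87690) → ×s → (-0.80370,2.82142) → (-0.80,2.82)
v4: (5,2) → rotate → (-3.79633,3.81941) → ×s → (-2.76278,2.77957) → (-2.76,2.78)
v5: (2.5,4) → rotate → (-4.65917,0.73630) → ×s → (-3.39071,0.53585) → (-3.39,0.54)
v6: (-3.5,4.5) → rotate → (-2.77254,-4.98127) → ×s → (-2.01772,-3.62512) → (-2.02,-3.63)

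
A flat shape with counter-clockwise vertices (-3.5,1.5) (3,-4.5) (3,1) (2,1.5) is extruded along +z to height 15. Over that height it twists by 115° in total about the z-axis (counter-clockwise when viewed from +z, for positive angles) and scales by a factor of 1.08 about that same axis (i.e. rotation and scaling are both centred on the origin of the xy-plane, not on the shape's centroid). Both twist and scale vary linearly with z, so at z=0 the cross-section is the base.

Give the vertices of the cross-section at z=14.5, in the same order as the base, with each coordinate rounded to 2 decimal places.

t = z/height = 14.5/15 = 0.966667
s = 1 + (scale-1)·z/height = 1 + (1.08-1)·14.5/15 = 1.077333
θ = twist·z/height = 115°·14.5/15 = 111.1667° = 1.940224 rad
cos θ = -0.361082, sin θ = 0.932534 (intermediates below are computed at full precision and shown rounded to 5 d.p.)
v1: (-3.5,1.5) → rotate → (-0.13501,-3.80549) → ×s → (-0.14545,-4.09978) → (-0.15,-4.10)
v2: (3,-4.5) → rotate → (3.11316,4.42247) → ×s → (3.35391,4.76448) → (3.35,4.76)
v3: (3,1) → rotate → (-2.01578,2.43652) → ×s → (-2.17167,2.62494) → (-2.17,2.62)
v4: (2,1.5) → rotate → (-2.12097,1.32344) → ×s → (-2.28499,1.42579) → (-2.28,1.43)

Cross-section at z=14.5: (-0.15,-4.10) (3.35,4.76) (-2.17,2.62) (-2.28,1.43)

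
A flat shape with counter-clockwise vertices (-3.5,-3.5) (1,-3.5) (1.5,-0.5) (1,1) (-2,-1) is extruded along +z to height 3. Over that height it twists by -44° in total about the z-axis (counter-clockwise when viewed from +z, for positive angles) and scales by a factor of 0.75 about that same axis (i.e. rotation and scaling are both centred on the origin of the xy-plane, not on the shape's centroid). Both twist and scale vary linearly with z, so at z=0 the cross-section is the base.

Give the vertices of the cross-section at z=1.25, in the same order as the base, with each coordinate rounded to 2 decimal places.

t = z/height = 1.25/3 = 0.416667
s = 1 + (scale-1)·z/height = 1 + (0.75-1)·1.25/3 = 0.895833
θ = twist·z/height = -44°·1.25/3 = -18.3333° = -0.319977 rad
cos θ = 0.949243, sin θ = -0.314545 (intermediates below are computed at full precision and shown rounded to 5 d.p.)
v1: (-3.5,-3.5) → rotate → (-4.42326,-2.22144) → ×s → (-3.96250,-1.99004) → (-3.96,-1.99)
v2: (1,-3.5) → rotate → (-0.15166,-3.63689) → ×s → (-0.13587,-3.25805) → (-0.14,-3.26)
v3: (1.5,-0.5) → rotate → (1.26659,-0.94644) → ×s → (1.13465,-0.84785) → (1.13,-0.85)
v4: (1,1) → rotate → (1.26379,0.63470) → ×s → (1.13214,0.56858) → (1.13,0.57)
v5: (-2,-1) → rotate → (-2.21303,-0.32015) → ×s → (-1.98251,-0.28680) → (-1.98,-0.29)

Cross-section at z=1.25: (-3.96,-1.99) (-0.14,-3.26) (1.13,-0.85) (1.13,0.57) (-1.98,-0.29)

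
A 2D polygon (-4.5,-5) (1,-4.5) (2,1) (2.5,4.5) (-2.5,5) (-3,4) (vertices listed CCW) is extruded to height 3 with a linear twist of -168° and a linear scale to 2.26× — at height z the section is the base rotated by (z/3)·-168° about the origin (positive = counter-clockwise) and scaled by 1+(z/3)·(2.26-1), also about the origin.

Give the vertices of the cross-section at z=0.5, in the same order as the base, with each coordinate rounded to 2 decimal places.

Cross-section at z=0.5: (-7.65,-2.79) (-1.49,-5.38) (2.70,-0.07) (5.23,3.39) (0.17,6.76) (-0.93,5.98)

t = z/height = 0.5/3 = 0.166667
s = 1 + (scale-1)·z/height = 1 + (2.26-1)·0.5/3 = 1.210000
θ = twist·z/height = -168°·0.5/3 = -28.0000° = -0.488692 rad
cos θ = 0.882948, sin θ = -0.469472 (intermediates below are computed at full precision and shown rounded to 5 d.p.)
v1: (-4.5,-5) → rotate → (-6.32062,-2.30212) → ×s → (-7.64795,-2.78556) → (-7.65,-2.79)
v2: (1,-4.5) → rotate → (-1.22967,-4.44274) → ×s → (-1.48791,-5.37571) → (-1.49,-5.38)
v3: (2,1) → rotate → (2.23537,-0.05600) → ×s → (2.70479,-0.06775) → (2.70,-0.07)
v4: (2.5,4.5) → rotate → (4.31999,2.79959) → ×s → (5.22719,3.38750) → (5.23,3.39)
v5: (-2.5,5) → rotate → (0.13999,5.58842) → ×s → (0.16939,6.76198) → (0.17,6.76)
v6: (-3,4) → rotate → (-0.77096,4.94021) → ×s → (-0.93286,5.97765) → (-0.93,5.98)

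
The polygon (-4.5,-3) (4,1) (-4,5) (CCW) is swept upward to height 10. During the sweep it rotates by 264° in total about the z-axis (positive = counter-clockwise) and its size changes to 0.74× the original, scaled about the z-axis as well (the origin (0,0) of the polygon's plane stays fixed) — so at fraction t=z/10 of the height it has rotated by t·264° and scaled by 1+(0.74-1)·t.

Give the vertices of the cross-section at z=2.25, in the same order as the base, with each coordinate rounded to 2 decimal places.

t = z/height = 2.25/10 = 0.225
s = 1 + (scale-1)·z/height = 1 + (0.74-1)·2.25/10 = 0.941500
θ = twist·z/height = 264°·2.25/10 = 59.4000° = 1.036726 rad
cos θ = 0.509041, sin θ = 0.860742 (intermediates below are computed at full precision and shown rounded to 5 d.p.)
v1: (-4.5,-3) → rotate → (0.29154,-5.40046) → ×s → (0.27448,-5.08454) → (0.27,-5.08)
v2: (4,1) → rotate → (1.17542,3.95201) → ×s → (1.10666,3.72082) → (1.11,3.72)
v3: (-4,5) → rotate → (-6.33988,-0.89776) → ×s → (-5.96899,-0.84524) → (-5.97,-0.85)

Cross-section at z=2.25: (0.27,-5.08) (1.11,3.72) (-5.97,-0.85)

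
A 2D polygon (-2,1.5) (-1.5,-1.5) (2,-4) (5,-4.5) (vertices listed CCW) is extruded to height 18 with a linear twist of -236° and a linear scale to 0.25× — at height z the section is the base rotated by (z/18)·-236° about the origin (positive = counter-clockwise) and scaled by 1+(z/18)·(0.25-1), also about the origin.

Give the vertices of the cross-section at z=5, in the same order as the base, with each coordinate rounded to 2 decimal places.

t = z/height = 5/18 = 0.277778
s = 1 + (scale-1)·z/height = 1 + (0.25-1)·5/18 = 0.791667
θ = twist·z/height = -236°·5/18 = -65.5556° = -1.144160 rad
cos θ = 0.413811, sin θ = -0.910363 (intermediates below are computed at full precision and shown rounded to 5 d.p.)
v1: (-2,1.5) → rotate → (0.53792,2.44144) → ×s → (0.42586,1.93281) → (0.43,1.93)
v2: (-1.5,-1.5) → rotate → (-1.98626,0.74483) → ×s → (-1.57246,0.58966) → (-1.57,0.59)
v3: (2,-4) → rotate → (-2.81383,-3.47597) → ×s → (-2.22762,-2.75181) → (-2.23,-2.75)
v4: (5,-4.5) → rotate → (-2.02758,-6.41396) → ×s → (-1.60517,-5.07772) → (-1.61,-5.08)

Cross-section at z=5: (0.43,1.93) (-1.57,0.59) (-2.23,-2.75) (-1.61,-5.08)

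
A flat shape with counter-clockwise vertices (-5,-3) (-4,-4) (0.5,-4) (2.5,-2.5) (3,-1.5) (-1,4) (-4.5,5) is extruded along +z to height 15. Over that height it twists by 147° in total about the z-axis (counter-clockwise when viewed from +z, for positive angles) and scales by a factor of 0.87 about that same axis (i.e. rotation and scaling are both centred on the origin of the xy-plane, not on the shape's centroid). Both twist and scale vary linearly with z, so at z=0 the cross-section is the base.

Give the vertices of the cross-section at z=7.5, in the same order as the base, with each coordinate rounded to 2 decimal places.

t = z/height = 7.5/15 = 0.5
s = 1 + (scale-1)·z/height = 1 + (0.87-1)·7.5/15 = 0.935000
θ = twist·z/height = 147°·7.5/15 = 73.5000° = 1.282817 rad
cos θ = 0.284015, sin θ = 0.958820 (intermediates below are computed at full precision and shown rounded to 5 d.p.)
v1: (-5,-3) → rotate → (1.45638,-5.64614) → ×s → (1.36172,-5.27915) → (1.36,-5.28)
v2: (-4,-4) → rotate → (2.69922,-4.97134) → ×s → (2.52377,-4.64820) → (2.52,-4.65)
v3: (0.5,-4) → rotate → (3.97729,-0.65665) → ×s → (3.71876,-0.61397) → (3.72,-0.61)
v4: (2.5,-2.5) → rotate → (3.10709,1.68701) → ×s → (2.90513,1.57736) → (2.91,1.58)
v5: (3,-1.5) → rotate → (2.29028,2.45044) → ×s → (2.14141,2.29116) → (2.14,2.29)
v6: (-1,4) → rotate → (-4.11929,0.17724) → ×s → (-3.85154,0.16572) → (-3.85,0.17)
v7: (-4.5,5) → rotate → (-6.07217,-2.89461) → ×s → (-5.67748,-2.70646) → (-5.68,-2.71)

Cross-section at z=7.5: (1.36,-5.28) (2.52,-4.65) (3.72,-0.61) (2.91,1.58) (2.14,2.29) (-3.85,0.17) (-5.68,-2.71)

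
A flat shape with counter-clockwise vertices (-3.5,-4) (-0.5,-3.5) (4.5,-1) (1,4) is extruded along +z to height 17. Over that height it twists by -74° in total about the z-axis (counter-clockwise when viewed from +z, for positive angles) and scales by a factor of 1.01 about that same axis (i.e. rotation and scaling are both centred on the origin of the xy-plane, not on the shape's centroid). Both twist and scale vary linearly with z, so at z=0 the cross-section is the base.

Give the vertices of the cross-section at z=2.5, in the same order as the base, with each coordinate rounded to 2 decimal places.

t = z/height = 2.5/17 = 0.147059
s = 1 + (scale-1)·z/height = 1 + (1.01-1)·2.5/17 = 1.001471
θ = twist·z/height = -74°·2.5/17 = -10.8824° = -0.189933 rad
cos θ = 0.982017, sin θ = -0.188793 (intermediates below are computed at full precision and shown rounded to 5 d.p.)
v1: (-3.5,-4) → rotate → (-4.19223,-3.26729) → ×s → (-4.19840,-3.27210) → (-4.20,-3.27)
v2: (-0.5,-3.5) → rotate → (-1.15178,-3.34266) → ×s → (-1.15348,-3.34758) → (-1.15,-3.35)
v3: (4.5,-1) → rotate → (4.23028,-1.83159) → ×s → (4.23650,-1.83428) → (4.24,-1.83)
v4: (1,4) → rotate → (1.73719,3.73927) → ×s → (1.73974,3.74477) → (1.74,3.74)

Cross-section at z=2.5: (-4.20,-3.27) (-1.15,-3.35) (4.24,-1.83) (1.74,3.74)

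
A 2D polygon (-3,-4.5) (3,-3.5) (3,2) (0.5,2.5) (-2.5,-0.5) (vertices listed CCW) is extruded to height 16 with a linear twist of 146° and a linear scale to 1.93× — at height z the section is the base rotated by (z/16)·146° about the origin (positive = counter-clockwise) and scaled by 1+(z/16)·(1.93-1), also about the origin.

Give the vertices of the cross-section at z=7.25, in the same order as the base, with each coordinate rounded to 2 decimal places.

t = z/height = 7.25/16 = 0.453125
s = 1 + (scale-1)·z/height = 1 + (1.93-1)·7.25/16 = 1.421406
θ = twist·z/height = 146°·7.25/16 = 66.1563° = 1.154644 rad
cos θ = 0.404244, sin θ = 0.914651 (intermediates below are computed at full precision and shown rounded to 5 d.p.)
v1: (-3,-4.5) → rotate → (2.90320,-4.56305) → ×s → (4.12663,-6.48595) → (4.13,-6.49)
v2: (3,-3.5) → rotate → (4.41401,1.32910) → ×s → (6.27410,1.88919) → (6.27,1.89)
v3: (3,2) → rotate → (-0.61657,3.55244) → ×s → (-0.87640,5.04946) → (-0.88,5.05)
v4: (0.5,2.5) → rotate → (-2.08451,1.46794) → ×s → (-2.96293,2.08653) → (-2.96,2.09)
v5: (-2.5,-0.5) → rotate → (-0.55328,-2.48875) → ×s → (-0.78644,-3.53752) → (-0.79,-3.54)

Cross-section at z=7.25: (4.13,-6.49) (6.27,1.89) (-0.88,5.05) (-2.96,2.09) (-0.79,-3.54)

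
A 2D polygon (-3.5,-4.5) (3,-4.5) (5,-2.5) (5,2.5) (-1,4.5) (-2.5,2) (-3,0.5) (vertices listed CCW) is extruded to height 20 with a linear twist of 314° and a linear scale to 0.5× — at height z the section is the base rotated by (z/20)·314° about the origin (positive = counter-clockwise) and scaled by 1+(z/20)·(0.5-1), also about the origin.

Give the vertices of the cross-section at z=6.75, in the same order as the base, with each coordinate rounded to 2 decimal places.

t = z/height = 6.75/20 = 0.3375
s = 1 + (scale-1)·z/height = 1 + (0.5-1)·6.75/20 = 0.831250
θ = twist·z/height = 314°·6.75/20 = 105.9750° = 1.849613 rad
cos θ = -0.275218, sin θ = 0.961382 (intermediates below are computed at full precision and shown rounded to 5 d.p.)
v1: (-3.5,-4.5) → rotate → (5.28948,-2.12636) → ×s → (4.39688,-1.76753) → (4.40,-1.77)
v2: (3,-4.5) → rotate → (3.50056,4.12263) → ×s → (2.90984,3.42693) → (2.91,3.43)
v3: (5,-2.5) → rotate → (1.02737,5.49495) → ×s → (0.85400,4.56768) → (0.85,4.57)
v4: (5,2.5) → rotate → (-3.77954,4.11886) → ×s → (-3.14175,3.42381) → (-3.14,3.42)
v5: (-1,4.5) → rotate → (-4.05100,-2.19986) → ×s → (-3.36739,-1.82864) → (-3.37,-1.83)
v6: (-2.5,2) → rotate → (-1.23472,-2.95389) → ×s → (-1.02636,-2.45542) → (-1.03,-2.46)
v7: (-3,0.5) → rotate → (0.34496,-3.02175) → ×s → (0.28675,-2.51183) → (0.29,-2.51)

Cross-section at z=6.75: (4.40,-1.77) (2.91,3.43) (0.85,4.57) (-3.14,3.42) (-3.37,-1.83) (-1.03,-2.46) (0.29,-2.51)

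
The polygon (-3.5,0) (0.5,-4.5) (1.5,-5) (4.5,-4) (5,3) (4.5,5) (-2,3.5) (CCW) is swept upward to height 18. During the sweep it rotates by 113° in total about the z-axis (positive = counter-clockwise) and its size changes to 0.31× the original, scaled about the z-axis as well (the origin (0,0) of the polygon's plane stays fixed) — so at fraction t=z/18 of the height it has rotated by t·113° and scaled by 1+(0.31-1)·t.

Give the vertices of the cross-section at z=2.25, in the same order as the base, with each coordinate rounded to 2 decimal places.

Cross-section at z=2.25: (-3.10,-0.78) (1.45,-3.88) (2.44,-4.10) (4.88,-2.54) (3.76,3.77) (2.87,5.43) (-2.55,2.66)

t = z/height = 2.25/18 = 0.125
s = 1 + (scale-1)·z/height = 1 + (0.31-1)·2.25/18 = 0.913750
θ = twist·z/height = 113°·2.25/18 = 14.1250° = 0.246528 rad
cos θ = 0.969766, sin θ = 0.244038 (intermediates below are computed at full precision and shown rounded to 5 d.p.)
v1: (-3.5,0) → rotate → (-3.39418,-0.85413) → ×s → (-3.10143,-0.78046) → (-3.10,-0.78)
v2: (0.5,-4.5) → rotate → (1.58305,-4.24193) → ×s → (1.44652,-3.87606) → (1.45,-3.88)
v3: (1.5,-5) → rotate → (2.67484,-4.48277) → ×s → (2.44413,-4.09613) → (2.44,-4.10)
v4: (4.5,-4) → rotate → (5.34010,-2.78089) → ×s → (4.87951,-2.54104) → (4.88,-2.54)
v5: (5,3) → rotate → (4.11671,4.12949) → ×s → (3.76165,3.77332) → (3.76,3.77)
v6: (4.5,5) → rotate → (3.14375,5.94700) → ×s → (2.87261,5.43407) → (2.87,5.43)
v7: (-2,3.5) → rotate → (-2.79366,2.90610) → ×s → (-2.55271,2.65545) → (-2.55,2.66)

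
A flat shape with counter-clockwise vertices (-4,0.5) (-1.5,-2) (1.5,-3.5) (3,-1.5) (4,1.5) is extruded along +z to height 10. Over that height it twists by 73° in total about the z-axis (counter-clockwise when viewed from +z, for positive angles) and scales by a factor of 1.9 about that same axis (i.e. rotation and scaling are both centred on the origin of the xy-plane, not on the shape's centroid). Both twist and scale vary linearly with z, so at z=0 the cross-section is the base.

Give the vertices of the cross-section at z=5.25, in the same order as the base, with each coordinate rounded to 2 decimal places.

t = z/height = 5.25/10 = 0.525
s = 1 + (scale-1)·z/height = 1 + (1.9-1)·5.25/10 = 1.472500
θ = twist·z/height = 73°·5.25/10 = 38.3250° = 0.668897 rad
cos θ = 0.784506, sin θ = 0.620121 (intermediates below are computed at full precision and shown rounded to 5 d.p.)
v1: (-4,0.5) → rotate → (-3.44808,-2.08823) → ×s → (-5.07730,-3.07492) → (-5.08,-3.07)
v2: (-1.5,-2) → rotate → (0.06348,-2.49919) → ×s → (0.09348,-3.68006) → (0.09,-3.68)
v3: (1.5,-3.5) → rotate → (3.34718,-1.81559) → ×s → (4.92873,-2.67345) → (4.93,-2.67)
v4: (3,-1.5) → rotate → (3.28370,0.68361) → ×s → (4.83525,1.00661) → (4.84,1.01)
v5: (4,1.5) → rotate → (2.20784,3.65724) → ×s → (3.25105,5.38529) → (3.25,5.39)

Cross-section at z=5.25: (-5.08,-3.07) (0.09,-3.68) (4.93,-2.67) (4.84,1.01) (3.25,5.39)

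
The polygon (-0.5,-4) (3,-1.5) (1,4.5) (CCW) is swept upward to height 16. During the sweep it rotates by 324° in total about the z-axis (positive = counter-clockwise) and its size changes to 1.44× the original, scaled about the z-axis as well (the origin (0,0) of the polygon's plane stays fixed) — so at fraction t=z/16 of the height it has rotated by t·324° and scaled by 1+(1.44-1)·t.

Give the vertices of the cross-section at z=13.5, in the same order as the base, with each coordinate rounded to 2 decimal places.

Cross-section at z=13.5: (-5.52,0.36) (-1.81,-4.23) (6.24,-1.01)

t = z/height = 13.5/16 = 0.84375
s = 1 + (scale-1)·z/height = 1 + (1.44-1)·13.5/16 = 1.371250
θ = twist·z/height = 324°·13.5/16 = 273.3750° = 4.771294 rad
cos θ = 0.058871, sin θ = -0.998266 (intermediates below are computed at full precision and shown rounded to 5 d.p.)
v1: (-0.5,-4) → rotate → (-4.02250,0.26365) → ×s → (-5.51585,0.36153) → (-5.52,0.36)
v2: (3,-1.5) → rotate → (-1.32079,-3.08310) → ×s → (-1.81113,-4.22771) → (-1.81,-4.23)
v3: (1,4.5) → rotate → (4.55107,-0.73335) → ×s → (6.24065,-1.00560) → (6.24,-1.01)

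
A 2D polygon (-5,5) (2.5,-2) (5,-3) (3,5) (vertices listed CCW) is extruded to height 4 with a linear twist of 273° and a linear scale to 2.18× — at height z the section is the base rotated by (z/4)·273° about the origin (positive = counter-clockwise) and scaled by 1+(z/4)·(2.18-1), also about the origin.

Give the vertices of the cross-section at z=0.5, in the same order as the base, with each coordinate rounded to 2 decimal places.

Cross-section at z=0.5: (-7.97,1.53) (3.66,-0.29) (6.68,0.37) (-0.37,6.68)

t = z/height = 0.5/4 = 0.125
s = 1 + (scale-1)·z/height = 1 + (2.18-1)·0.5/4 = 1.147500
θ = twist·z/height = 273°·0.5/4 = 34.1250° = 0.595594 rad
cos θ = 0.827816, sin θ = 0.561000 (intermediates below are computed at full precision and shown rounded to 5 d.p.)
v1: (-5,5) → rotate → (-6.94408,1.33408) → ×s → (-7.96833,1.53085) → (-7.97,1.53)
v2: (2.5,-2) → rotate → (3.19154,-0.25313) → ×s → (3.66229,-0.29047) → (3.66,-0.29)
v3: (5,-3) → rotate → (5.82208,0.32155) → ×s → (6.68084,0.36898) → (6.68,0.37)
v4: (3,5) → rotate → (-0.32155,5.82208) → ×s → (-0.36898,6.68084) → (-0.37,6.68)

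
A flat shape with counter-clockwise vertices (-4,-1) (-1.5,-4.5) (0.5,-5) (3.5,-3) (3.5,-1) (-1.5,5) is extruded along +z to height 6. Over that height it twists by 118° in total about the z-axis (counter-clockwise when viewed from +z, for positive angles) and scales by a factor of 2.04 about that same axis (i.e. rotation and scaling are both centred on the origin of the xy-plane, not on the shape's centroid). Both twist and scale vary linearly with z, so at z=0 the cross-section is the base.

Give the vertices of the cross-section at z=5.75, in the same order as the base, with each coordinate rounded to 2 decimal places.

Cross-section at z=5.75: (4.97,-6.56) (9.44,0.77) (8.79,4.83) (2.77,8.78) (-0.90,7.21) (-8.01,-6.67)

t = z/height = 5.75/6 = 0.958333
s = 1 + (scale-1)·z/height = 1 + (2.04-1)·5.75/6 = 1.996667
θ = twist·z/height = 118°·5.75/6 = 113.0833° = 1.973676 rad
cos θ = -0.392070, sin θ = 0.919936 (intermediates below are computed at full precision and shown rounded to 5 d.p.)
v1: (-4,-1) → rotate → (2.48821,-3.28767) → ×s → (4.96813,-6.56439) → (4.97,-6.56)
v2: (-1.5,-4.5) → rotate → (4.72781,0.38441) → ×s → (9.43987,0.76754) → (9.44,0.77)
v3: (0.5,-5) → rotate → (4.40364,2.42032) → ×s → (8.79261,4.83256) → (8.79,4.83)
v4: (3.5,-3) → rotate → (1.38756,4.39598) → ×s → (2.77050,8.77731) → (2.77,8.78)
v5: (3.5,-1) → rotate → (-0.45231,3.61184) → ×s → (-0.90311,7.21165) → (-0.90,7.21)
v6: (-1.5,5) → rotate → (-4.01157,-3.34025) → ×s → (-8.00978,-6.66937) → (-8.01,-6.67)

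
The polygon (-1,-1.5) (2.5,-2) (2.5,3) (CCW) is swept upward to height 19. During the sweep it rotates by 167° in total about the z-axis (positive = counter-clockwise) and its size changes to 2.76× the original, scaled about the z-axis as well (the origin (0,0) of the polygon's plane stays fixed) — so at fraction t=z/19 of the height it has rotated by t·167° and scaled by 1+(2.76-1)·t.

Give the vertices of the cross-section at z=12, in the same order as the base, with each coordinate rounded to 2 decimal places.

t = z/height = 12/19 = 0.631579
s = 1 + (scale-1)·z/height = 1 + (2.76-1)·12/19 = 2.111579
θ = twist·z/height = 167°·12/19 = 105.4737° = 1.840863 rad
cos θ = -0.266796, sin θ = 0.963753 (intermediates below are computed at full precision and shown rounded to 5 d.p.)
v1: (-1,-1.5) → rotate → (1.71243,-0.56356) → ×s → (3.61592,-1.19000) → (3.62,-1.19)
v2: (2.5,-2) → rotate → (1.26052,2.94297) → ×s → (2.66168,6.21432) → (2.66,6.21)
v3: (2.5,3) → rotate → (-3.55825,1.60900) → ×s → (-7.51352,3.39752) → (-7.51,3.40)

Cross-section at z=12: (3.62,-1.19) (2.66,6.21) (-7.51,3.40)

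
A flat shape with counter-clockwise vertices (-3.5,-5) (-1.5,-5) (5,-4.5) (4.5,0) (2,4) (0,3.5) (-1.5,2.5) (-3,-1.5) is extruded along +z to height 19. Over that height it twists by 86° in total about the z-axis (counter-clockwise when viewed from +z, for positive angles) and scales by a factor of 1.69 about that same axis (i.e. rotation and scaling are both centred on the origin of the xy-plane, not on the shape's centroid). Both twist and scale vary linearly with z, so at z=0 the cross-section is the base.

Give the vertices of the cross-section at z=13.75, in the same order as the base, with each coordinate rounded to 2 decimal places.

Cross-section at z=13.75: (4.19,-8.14) (5.59,-5.48) (9.46,3.49) (3.14,5.97) (-3.91,5.45) (-4.64,2.44) (-4.36,-0.24) (-0.11,-5.03)

t = z/height = 13.75/19 = 0.723684
s = 1 + (scale-1)·z/height = 1 + (1.69-1)·13.75/19 = 1.499342
θ = twist·z/height = 86°·13.75/19 = 62.2368° = 1.086238 rad
cos θ = 0.465818, sin θ = 0.884881 (intermediates below are computed at full precision and shown rounded to 5 d.p.)
v1: (-3.5,-5) → rotate → (2.79404,-5.42617) → ×s → (4.18922,-8.13569) → (4.19,-8.14)
v2: (-1.5,-5) → rotate → (3.72568,-3.65641) → ×s → (5.58606,-5.48221) → (5.59,-5.48)
v3: (5,-4.5) → rotate → (6.31105,2.32822) → ×s → (9.46243,3.49080) → (9.46,3.49)
v4: (4.5,0) → rotate → (2.09618,3.98196) → ×s → (3.14289,5.97032) → (3.14,5.97)
v5: (2,4) → rotate → (-2.60789,3.63303) → ×s → (-3.91012,5.44716) → (-3.91,5.45)
v6: (0,3.5) → rotate → (-3.09708,1.63036) → ×s → (-4.64359,2.44447) → (-4.64,2.44)
v7: (-1.5,2.5) → rotate → (-2.91093,-0.16278) → ×s → (-4.36448,-0.24406) → (-4.36,-0.24)
v8: (-3,-1.5) → rotate → (-0.07013,-3.35337) → ×s → (-0.10515,-5.02785) → (-0.11,-5.03)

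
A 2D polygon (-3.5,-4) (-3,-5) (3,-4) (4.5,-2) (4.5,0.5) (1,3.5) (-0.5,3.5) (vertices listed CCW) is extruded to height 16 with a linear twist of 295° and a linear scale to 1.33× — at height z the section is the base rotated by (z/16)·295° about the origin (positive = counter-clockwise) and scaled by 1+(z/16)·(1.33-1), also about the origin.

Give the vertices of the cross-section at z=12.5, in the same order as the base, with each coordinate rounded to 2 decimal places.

t = z/height = 12.5/16 = 0.78125
s = 1 + (scale-1)·z/height = 1 + (1.33-1)·12.5/16 = 1.257813
θ = twist·z/height = 295°·12.5/16 = 230.4688° = 4.022439 rad
cos θ = -0.636499, sin θ = -0.771278 (intermediates below are computed at full precision and shown rounded to 5 d.p.)
v1: (-3.5,-4) → rotate → (-0.85736,5.24547) → ×s → (-1.07840,6.59781) → (-1.08,6.60)
v2: (-3,-5) → rotate → (-1.94689,5.49633) → ×s → (-2.44882,6.91335) → (-2.45,6.91)
v3: (3,-4) → rotate → (-4.99461,0.23216) → ×s → (-6.28228,0.29202) → (-6.28,0.29)
v4: (4.5,-2) → rotate → (-4.40680,-2.19775) → ×s → (-5.54293,-2.76436) → (-5.54,-2.76)
v5: (4.5,0.5) → rotate → (-2.47861,-3.78900) → ×s → (-3.11762,-4.76585) → (-3.12,-4.77)
v6: (1,3.5) → rotate → (2.06297,-2.99902) → ×s → (2.59483,-3.77221) → (2.59,-3.77)
v7: (-0.5,3.5) → rotate → (3.01772,-1.84211) → ×s → (3.79573,-2.31703) → (3.80,-2.32)

Cross-section at z=12.5: (-1.08,6.60) (-2.45,6.91) (-6.28,0.29) (-5.54,-2.76) (-3.12,-4.77) (2.59,-3.77) (3.80,-2.32)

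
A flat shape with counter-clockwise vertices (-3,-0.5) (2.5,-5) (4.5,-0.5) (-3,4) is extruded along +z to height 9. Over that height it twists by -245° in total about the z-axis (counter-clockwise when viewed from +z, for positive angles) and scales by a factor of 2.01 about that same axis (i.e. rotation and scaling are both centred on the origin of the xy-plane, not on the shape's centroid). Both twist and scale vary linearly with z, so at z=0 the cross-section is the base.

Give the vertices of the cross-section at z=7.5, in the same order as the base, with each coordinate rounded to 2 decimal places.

t = z/height = 7.5/9 = 0.833333
s = 1 + (scale-1)·z/height = 1 + (2.01-1)·7.5/9 = 1.841667
θ = twist·z/height = -245°·7.5/9 = -204.1667° = -3.563381 rad
cos θ = -0.912358, sin θ = 0.409392 (intermediates below are computed at full precision and shown rounded to 5 d.p.)
v1: (-3,-0.5) → rotate → (2.94177,-0.77200) → ×s → (5.41776,-1.42176) → (5.42,-1.42)
v2: (2.5,-5) → rotate → (-0.23393,5.58527) → ×s → (-0.43083,10.28621) → (-0.43,10.29)
v3: (4.5,-0.5) → rotate → (-3.90092,2.29844) → ×s → (-7.18419,4.23297) → (-7.18,4.23)
v4: (-3,4) → rotate → (1.09951,-4.87761) → ×s → (2.02492,-8.98293) → (2.02,-8.98)

Cross-section at z=7.5: (5.42,-1.42) (-0.43,10.29) (-7.18,4.23) (2.02,-8.98)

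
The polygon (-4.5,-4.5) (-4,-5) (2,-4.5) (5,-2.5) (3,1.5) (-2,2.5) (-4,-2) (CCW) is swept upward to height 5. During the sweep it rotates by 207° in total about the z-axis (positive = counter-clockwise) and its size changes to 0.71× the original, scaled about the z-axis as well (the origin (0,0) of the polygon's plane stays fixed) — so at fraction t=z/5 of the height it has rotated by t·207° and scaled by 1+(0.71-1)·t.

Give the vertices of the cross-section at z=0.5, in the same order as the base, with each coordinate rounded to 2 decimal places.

t = z/height = 0.5/5 = 0.1
s = 1 + (scale-1)·z/height = 1 + (0.71-1)·0.5/5 = 0.971000
θ = twist·z/height = 207°·0.5/5 = 20.7000° = 0.361283 rad
cos θ = 0.935444, sin θ = 0.353475 (intermediates below are computed at full precision and shown rounded to 5 d.p.)
v1: (-4.5,-4.5) → rotate → (-2.61886,-5.80013) → ×s → (-2.54291,-5.63193) → (-2.54,-5.63)
v2: (-4,-5) → rotate → (-1.97440,-6.09112) → ×s → (-1.91714,-5.91448) → (-1.92,-5.91)
v3: (2,-4.5) → rotate → (3.46152,-3.50255) → ×s → (3.36114,-3.40097) → (3.36,-3.40)
v4: (5,-2.5) → rotate → (5.56091,-0.57124) → ×s → (5.39964,-0.55467) → (5.40,-0.55)
v5: (3,1.5) → rotate → (2.27612,2.46359) → ×s → (2.21011,2.39215) → (2.21,2.39)
v6: (-2,2.5) → rotate → (-2.75458,1.63166) → ×s → (-2.67469,1.58434) → (-2.67,1.58)
v7: (-4,-2) → rotate → (-3.03483,-3.28479) → ×s → (-2.94682,-3.18953) → (-2.95,-3.19)

Cross-section at z=0.5: (-2.54,-5.63) (-1.92,-5.91) (3.36,-3.40) (5.40,-0.55) (2.21,2.39) (-2.67,1.58) (-2.95,-3.19)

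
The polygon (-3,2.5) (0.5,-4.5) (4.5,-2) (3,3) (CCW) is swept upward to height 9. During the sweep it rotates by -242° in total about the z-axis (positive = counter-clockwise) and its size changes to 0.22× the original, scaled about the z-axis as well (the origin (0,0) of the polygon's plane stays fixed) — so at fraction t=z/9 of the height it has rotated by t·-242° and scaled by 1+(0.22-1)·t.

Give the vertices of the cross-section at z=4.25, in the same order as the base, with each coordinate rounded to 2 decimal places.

Cross-section at z=4.25: (2.22,1.08) (-2.72,0.88) (-2.32,-2.07) (0.95,-2.51)

t = z/height = 4.25/9 = 0.472222
s = 1 + (scale-1)·z/height = 1 + (0.22-1)·4.25/9 = 0.631667
θ = twist·z/height = -242°·4.25/9 = -114.2778° = -1.994523 rad
cos θ = -0.411161, sin θ = -0.911563 (intermediates below are computed at full precision and shown rounded to 5 d.p.)
v1: (-3,2.5) → rotate → (3.51239,1.70679) → ×s → (2.21866,1.07812) → (2.22,1.08)
v2: (0.5,-4.5) → rotate → (-4.30761,1.39444) → ×s → (-2.72098,0.88082) → (-2.72,0.88)
v3: (4.5,-2) → rotate → (-3.67335,-3.27971) → ×s → (-2.32033,-2.07168) → (-2.32,-2.07)
v4: (3,3) → rotate → (1.50121,-3.96817) → ×s → (0.94826,-2.50656) → (0.95,-2.51)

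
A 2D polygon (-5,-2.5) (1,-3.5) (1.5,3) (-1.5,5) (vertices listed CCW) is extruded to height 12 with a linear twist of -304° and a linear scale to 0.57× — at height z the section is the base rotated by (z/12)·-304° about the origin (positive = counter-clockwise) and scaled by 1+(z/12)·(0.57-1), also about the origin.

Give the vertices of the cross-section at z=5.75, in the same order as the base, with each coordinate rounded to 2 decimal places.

t = z/height = 5.75/12 = 0.479167
s = 1 + (scale-1)·z/height = 1 + (0.57-1)·5.75/12 = 0.793958
θ = twist·z/height = -304°·5.75/12 = -145.6667° = -2.542363 rad
cos θ = -0.825770, sin θ = -0.564007 (intermediates below are computed at full precision and shown rounded to 5 d.p.)
v1: (-5,-2.5) → rotate → (2.71884,4.88446) → ×s → (2.15864,3.87806) → (2.16,3.88)
v2: (1,-3.5) → rotate → (-2.79979,2.32619) → ×s → (-2.22292,1.84690) → (-2.22,1.85)
v3: (1.5,3) → rotate → (0.45336,-3.32332) → ×s → (0.35995,-2.63858) → (0.36,-2.64)
v4: (-1.5,5) → rotate → (4.05869,-3.28284) → ×s → (3.22243,-2.60644) → (3.22,-2.61)

Cross-section at z=5.75: (2.16,3.88) (-2.22,1.85) (0.36,-2.64) (3.22,-2.61)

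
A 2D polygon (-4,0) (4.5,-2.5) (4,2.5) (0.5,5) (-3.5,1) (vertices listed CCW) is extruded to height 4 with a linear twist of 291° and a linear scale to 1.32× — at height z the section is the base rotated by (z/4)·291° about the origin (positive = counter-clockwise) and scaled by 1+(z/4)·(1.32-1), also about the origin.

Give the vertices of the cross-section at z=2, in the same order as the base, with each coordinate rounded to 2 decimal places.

t = z/height = 2/4 = 0.5
s = 1 + (scale-1)·z/height = 1 + (1.32-1)·2/4 = 1.160000
θ = twist·z/height = 291°·2/4 = 145.5000° = 2.539454 rad
cos θ = -0.824126, sin θ = 0.566406 (intermediates below are computed at full precision and shown rounded to 5 d.p.)
v1: (-4,0) → rotate → (3.29650,-2.26562) → ×s → (3.82395,-2.62812) → (3.82,-2.63)
v2: (4.5,-2.5) → rotate → (-2.29255,4.60914) → ×s → (-2.65936,5.34661) → (-2.66,5.35)
v3: (4,2.5) → rotate → (-4.71252,0.20531) → ×s → (-5.46652,0.23816) → (-5.47,0.24)
v4: (0.5,5) → rotate → (-3.24409,-3.83743) → ×s → (-3.76315,-4.45142) → (-3.76,-4.45)
v5: (-3.5,1) → rotate → (2.31804,-2.80655) → ×s → (2.68892,-3.25560) → (2.69,-3.26)

Cross-section at z=2: (3.82,-2.63) (-2.66,5.35) (-5.47,0.24) (-3.76,-4.45) (2.69,-3.26)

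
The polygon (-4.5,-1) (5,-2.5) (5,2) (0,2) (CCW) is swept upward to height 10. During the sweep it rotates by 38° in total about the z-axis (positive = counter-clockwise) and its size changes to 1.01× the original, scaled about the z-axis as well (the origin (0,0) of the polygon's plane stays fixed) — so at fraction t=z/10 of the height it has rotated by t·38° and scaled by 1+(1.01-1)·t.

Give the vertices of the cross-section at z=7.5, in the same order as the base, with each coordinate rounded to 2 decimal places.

t = z/height = 7.5/10 = 0.75
s = 1 + (scale-1)·z/height = 1 + (1.01-1)·7.5/10 = 1.007500
θ = twist·z/height = 38°·7.5/10 = 28.5000° = 0.497419 rad
cos θ = 0.878817, sin θ = 0.477159 (intermediates below are computed at full precision and shown rounded to 5 d.p.)
v1: (-4.5,-1) → rotate → (-3.47752,-3.02603) → ×s → (-3.50360,-3.04873) → (-3.50,-3.05)
v2: (5,-2.5) → rotate → (5.58698,0.18875) → ×s → (5.62888,0.19017) → (5.63,0.19)
v3: (5,2) → rotate → (3.43977,4.14343) → ×s → (3.46557,4.17450) → (3.47,4.17)
v4: (0,2) → rotate → (-0.95432,1.75763) → ×s → (-0.96147,1.77082) → (-0.96,1.77)

Cross-section at z=7.5: (-3.50,-3.05) (5.63,0.19) (3.47,4.17) (-0.96,1.77)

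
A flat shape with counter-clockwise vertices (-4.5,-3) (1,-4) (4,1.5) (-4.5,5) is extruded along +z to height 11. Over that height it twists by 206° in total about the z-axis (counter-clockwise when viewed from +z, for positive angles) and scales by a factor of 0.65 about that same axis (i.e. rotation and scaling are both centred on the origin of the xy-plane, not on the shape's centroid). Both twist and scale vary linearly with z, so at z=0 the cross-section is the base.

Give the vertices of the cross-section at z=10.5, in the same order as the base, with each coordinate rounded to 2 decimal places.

Cross-section at z=10.5: (2.30,2.77) (-1.40,2.36) (-2.27,-1.72) (3.82,-2.33)

t = z/height = 10.5/11 = 0.954545
s = 1 + (scale-1)·z/height = 1 + (0.65-1)·10.5/11 = 0.665909
θ = twist·z/height = 206°·10.5/11 = 196.6364° = 3.431952 rad
cos θ = -0.958141, sin θ = -0.286297 (intermediates below are computed at full precision and shown rounded to 5 d.p.)
v1: (-4.5,-3) → rotate → (3.45275,4.16276) → ×s → (2.29921,2.77202) → (2.30,2.77)
v2: (1,-4) → rotate → (-2.10333,3.54627) → ×s → (-1.40062,2.36149) → (-1.40,2.36)
v3: (4,1.5) → rotate → (-3.40312,-2.58240) → ×s → (-2.26617,-1.71964) → (-2.27,-1.72)
v4: (-4.5,5) → rotate → (5.74312,-3.50237) → ×s → (3.82439,-2.33226) → (3.82,-2.33)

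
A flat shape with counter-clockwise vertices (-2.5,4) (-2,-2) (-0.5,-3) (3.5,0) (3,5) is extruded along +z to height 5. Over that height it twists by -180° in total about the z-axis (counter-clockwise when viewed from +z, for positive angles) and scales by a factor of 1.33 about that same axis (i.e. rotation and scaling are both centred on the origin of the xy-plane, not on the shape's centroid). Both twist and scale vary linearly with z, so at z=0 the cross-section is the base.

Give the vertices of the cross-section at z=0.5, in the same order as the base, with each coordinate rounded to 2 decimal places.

t = z/height = 0.5/5 = 0.1
s = 1 + (scale-1)·z/height = 1 + (1.33-1)·0.5/5 = 1.033000
θ = twist·z/height = -180°·0.5/5 = -18.0000° = -0.314159 rad
cos θ = 0.951057, sin θ = -0.309017 (intermediates below are computed at full precision and shown rounded to 5 d.p.)
v1: (-2.5,4) → rotate → (-1.14157,4.57677) → ×s → (-1.17925,4.72780) → (-1.18,4.73)
v2: (-2,-2) → rotate → (-2.52015,-1.28408) → ×s → (-2.60331,-1.32645) → (-2.60,-1.33)
v3: (-0.5,-3) → rotate → (-1.40258,-2.69866) → ×s → (-1.44886,-2.78772) → (-1.45,-2.79)
v4: (3.5,0) → rotate → (3.32870,-1.08156) → ×s → (3.43854,-1.11725) → (3.44,-1.12)
v5: (3,5) → rotate → (4.39825,3.82823) → ×s → (4.54340,3.95456) → (4.54,3.95)

Cross-section at z=0.5: (-1.18,4.73) (-2.60,-1.33) (-1.45,-2.79) (3.44,-1.12) (4.54,3.95)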